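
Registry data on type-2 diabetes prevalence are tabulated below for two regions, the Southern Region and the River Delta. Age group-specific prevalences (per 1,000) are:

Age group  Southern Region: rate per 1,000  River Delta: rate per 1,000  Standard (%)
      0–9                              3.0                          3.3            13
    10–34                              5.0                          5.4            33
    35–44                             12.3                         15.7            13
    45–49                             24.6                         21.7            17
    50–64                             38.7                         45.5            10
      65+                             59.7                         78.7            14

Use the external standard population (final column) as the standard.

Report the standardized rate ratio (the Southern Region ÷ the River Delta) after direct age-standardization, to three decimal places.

Standard weights: 0.13, 0.33, 0.13, 0.17, 0.10, 0.14.
The Southern Region: 0.1300×3.0 + 0.3300×5.0 + 0.1300×12.3 + 0.1700×24.6 + 0.1000×38.7 + 0.1400×59.7 = 20.0490 per 1,000.
The River Delta: 0.1300×3.3 + 0.3300×5.4 + 0.1300×15.7 + 0.1700×21.7 + 0.1000×45.5 + 0.1400×78.7 = 23.5090 per 1,000.
Ratio = 20.0490 ÷ 23.5090 = 0.85282.

0.853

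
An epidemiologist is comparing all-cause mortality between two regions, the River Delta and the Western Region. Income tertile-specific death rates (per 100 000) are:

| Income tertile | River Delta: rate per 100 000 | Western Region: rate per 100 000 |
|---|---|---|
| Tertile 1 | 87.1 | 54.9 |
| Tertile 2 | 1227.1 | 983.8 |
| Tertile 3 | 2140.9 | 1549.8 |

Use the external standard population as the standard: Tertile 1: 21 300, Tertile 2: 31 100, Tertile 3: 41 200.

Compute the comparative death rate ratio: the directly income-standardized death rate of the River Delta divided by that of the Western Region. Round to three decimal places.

Standard total = 93 600; weights = 0.2276, 0.3323, 0.4402.
The River Delta: 0.2276×87.1 + 0.3323×1227.1 + 0.4402×2140.9 = 1369.9051 per 100 000.
The Western Region: 0.2276×54.9 + 0.3323×983.8 + 0.4402×1549.8 = 1021.5525 per 100 000.
Ratio = 1369.9051 ÷ 1021.5525 = 1.34100.

1.341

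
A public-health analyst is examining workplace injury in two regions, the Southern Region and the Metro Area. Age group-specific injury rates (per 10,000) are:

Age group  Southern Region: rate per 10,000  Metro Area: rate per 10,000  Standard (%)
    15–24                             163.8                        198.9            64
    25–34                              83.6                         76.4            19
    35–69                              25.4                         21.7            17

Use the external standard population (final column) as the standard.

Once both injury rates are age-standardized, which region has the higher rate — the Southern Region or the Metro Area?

Standard weights: 0.64, 0.19, 0.17.
The Southern Region: 0.6400×163.8 + 0.1900×83.6 + 0.1700×25.4 = 125.0340 per 10,000.
The Metro Area: 0.6400×198.9 + 0.1900×76.4 + 0.1700×21.7 = 145.5010 per 10,000.

Metro Area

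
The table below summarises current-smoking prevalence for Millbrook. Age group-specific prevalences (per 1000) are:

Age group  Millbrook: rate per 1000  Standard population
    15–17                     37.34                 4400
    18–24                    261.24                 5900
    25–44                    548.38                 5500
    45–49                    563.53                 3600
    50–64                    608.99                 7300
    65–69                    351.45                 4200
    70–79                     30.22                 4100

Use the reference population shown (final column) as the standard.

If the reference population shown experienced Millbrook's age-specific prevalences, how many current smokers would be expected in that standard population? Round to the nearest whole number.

12796

Expected current smokers = Σ (standard pop × age-specific rate ÷ 1000)
= 4400×37.34/1000 + 5900×261.24/1000 + 5500×548.38/1000 + 3600×563.53/1000 + 7300×608.99/1000 + 4200×351.45/1000 + 4100×30.22/1000
= 164.30 + 1541.32 + 3016.09 + 2028.71 + 4445.63 + 1476.09 + 123.90 = 12796.03.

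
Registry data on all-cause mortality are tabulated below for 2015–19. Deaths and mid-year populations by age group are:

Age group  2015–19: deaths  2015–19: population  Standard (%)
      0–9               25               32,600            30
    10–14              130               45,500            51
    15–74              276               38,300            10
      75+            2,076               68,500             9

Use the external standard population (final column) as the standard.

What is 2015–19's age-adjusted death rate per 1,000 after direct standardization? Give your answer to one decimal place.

5.1

Age-specific rates per 1,000 for 2015–19: 0.767, 2.857, 7.206, 30.307.
Standard weights: 0.30, 0.51, 0.10, 0.09.
Standardized rate: 0.3000×0.767 + 0.5100×2.857 + 0.1000×7.206 + 0.0900×30.307 = 5.1354 per 1,000.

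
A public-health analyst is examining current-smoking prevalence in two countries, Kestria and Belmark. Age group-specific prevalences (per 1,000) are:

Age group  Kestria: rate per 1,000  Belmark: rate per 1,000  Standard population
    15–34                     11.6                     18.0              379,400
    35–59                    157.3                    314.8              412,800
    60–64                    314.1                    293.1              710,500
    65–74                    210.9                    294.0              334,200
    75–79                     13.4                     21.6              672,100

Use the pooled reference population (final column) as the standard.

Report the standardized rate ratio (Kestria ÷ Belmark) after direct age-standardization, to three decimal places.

Standard total = 2,509,000; weights = 0.1512, 0.1645, 0.2832, 0.1332, 0.2679.
Kestria: 0.1512×11.6 + 0.1645×157.3 + 0.2832×314.1 + 0.1332×210.9 + 0.2679×13.4 = 148.2628 per 1,000.
Belmark: 0.1512×18.0 + 0.1645×314.8 + 0.2832×293.1 + 0.1332×294.0 + 0.2679×21.6 = 182.4625 per 1,000.
Ratio = 148.2628 ÷ 182.4625 = 0.81257.

0.813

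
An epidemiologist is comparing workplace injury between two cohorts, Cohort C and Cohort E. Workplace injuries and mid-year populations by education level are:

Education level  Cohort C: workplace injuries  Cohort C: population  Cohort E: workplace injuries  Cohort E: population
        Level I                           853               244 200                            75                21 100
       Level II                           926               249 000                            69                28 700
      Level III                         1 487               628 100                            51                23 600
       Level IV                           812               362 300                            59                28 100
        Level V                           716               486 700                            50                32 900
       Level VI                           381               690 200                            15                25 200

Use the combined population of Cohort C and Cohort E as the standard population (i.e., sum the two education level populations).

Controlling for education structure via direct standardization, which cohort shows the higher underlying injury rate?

Education-specific rates per 10 000 for Cohort C: 34.93, 37.19, 23.67, 22.41, 14.71, 5.52.
For Cohort E: 35.55, 24.04, 21.61, 21.00, 15.20, 5.95.
Combined standard total = 2 820 100; weights = 0.0941, 0.0985, 0.2311, 0.1384, 0.1842, 0.2537.
Cohort C: 0.0941×34.93 + 0.0985×37.19 + 0.2311×23.67 + 0.1384×22.41 + 0.1842×14.71 + 0.2537×5.52 = 19.6326 per 10 000.
Cohort E: 0.0941×35.55 + 0.0985×24.04 + 0.2311×21.61 + 0.1384×21.00 + 0.1842×15.20 + 0.2537×5.95 = 17.9220 per 10 000.
The crude rates (19.45 vs 19.99) would put Cohort E higher, but that reflects its education composition; once standardized to a common education structure, Cohort C has the higher underlying rate.

Cohort C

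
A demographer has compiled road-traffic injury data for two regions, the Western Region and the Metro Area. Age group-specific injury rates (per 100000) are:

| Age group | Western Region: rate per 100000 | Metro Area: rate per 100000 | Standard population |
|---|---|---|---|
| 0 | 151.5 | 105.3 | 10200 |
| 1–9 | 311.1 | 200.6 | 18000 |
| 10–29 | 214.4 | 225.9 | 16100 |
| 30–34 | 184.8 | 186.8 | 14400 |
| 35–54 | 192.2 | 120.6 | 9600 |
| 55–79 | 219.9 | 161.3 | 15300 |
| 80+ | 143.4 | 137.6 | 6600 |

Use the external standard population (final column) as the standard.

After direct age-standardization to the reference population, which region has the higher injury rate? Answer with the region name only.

Western Region

Standard total = 90200; weights = 0.1131, 0.1996, 0.1785, 0.1596, 0.1064, 0.1696, 0.0732.
The Western Region: 0.1131×151.5 + 0.1996×311.1 + 0.1785×214.4 + 0.1596×184.8 + 0.1064×192.2 + 0.1696×219.9 + 0.0732×143.4 = 215.2338 per 100000.
The Metro Area: 0.1131×105.3 + 0.1996×200.6 + 0.1785×225.9 + 0.1596×186.8 + 0.1064×120.6 + 0.1696×161.3 + 0.0732×137.6 = 172.3457 per 100000.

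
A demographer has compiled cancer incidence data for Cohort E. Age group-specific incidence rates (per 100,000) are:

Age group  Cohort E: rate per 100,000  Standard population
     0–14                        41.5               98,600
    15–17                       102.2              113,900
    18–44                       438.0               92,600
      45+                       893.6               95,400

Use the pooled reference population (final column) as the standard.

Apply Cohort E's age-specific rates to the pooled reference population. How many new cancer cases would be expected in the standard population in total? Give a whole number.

Expected new cancer cases = Σ (standard pop × age-specific rate ÷ 100,000)
= 98,600×41.5/100,000 + 113,900×102.2/100,000 + 92,600×438.0/100,000 + 95,400×893.6/100,000
= 40.92 + 116.41 + 405.59 + 852.49 = 1415.41.

1415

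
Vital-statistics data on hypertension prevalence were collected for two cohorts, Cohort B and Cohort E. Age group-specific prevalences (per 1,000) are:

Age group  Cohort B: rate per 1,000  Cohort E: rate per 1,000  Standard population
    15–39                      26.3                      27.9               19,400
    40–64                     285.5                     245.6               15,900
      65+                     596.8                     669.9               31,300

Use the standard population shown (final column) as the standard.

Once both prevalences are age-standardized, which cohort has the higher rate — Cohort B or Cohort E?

Standard total = 66,600; weights = 0.2913, 0.2387, 0.4700.
Cohort B: 0.2913×26.3 + 0.2387×285.5 + 0.4700×596.8 = 356.2989 per 1,000.
Cohort E: 0.2913×27.9 + 0.2387×245.6 + 0.4700×669.9 = 381.5941 per 1,000.

Cohort E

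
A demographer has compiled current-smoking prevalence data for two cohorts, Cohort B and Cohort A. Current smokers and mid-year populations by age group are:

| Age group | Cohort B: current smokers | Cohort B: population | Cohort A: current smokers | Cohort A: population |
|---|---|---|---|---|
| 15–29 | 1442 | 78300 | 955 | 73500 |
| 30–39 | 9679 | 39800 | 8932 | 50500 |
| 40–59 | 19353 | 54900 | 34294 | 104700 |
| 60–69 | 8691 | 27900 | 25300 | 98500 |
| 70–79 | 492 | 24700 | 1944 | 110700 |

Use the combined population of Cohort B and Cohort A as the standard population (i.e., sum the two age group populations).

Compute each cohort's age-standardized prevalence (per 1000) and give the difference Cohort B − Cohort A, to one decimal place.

Age-specific rates per 1000 for Cohort B: 18.416, 243.191, 352.514, 311.505, 19.919.
For Cohort A: 12.993, 176.871, 327.545, 256.853, 17.561.
Combined standard total = 663500; weights = 0.2288, 0.1361, 0.2405, 0.1905, 0.2041.
Cohort B: 0.2288×18.416 + 0.1361×243.191 + 0.2405×352.514 + 0.1905×311.505 + 0.2041×19.919 = 185.5136 per 1000.
Cohort A: 0.2288×12.993 + 0.1361×176.871 + 0.2405×327.545 + 0.1905×256.853 + 0.2041×17.561 = 158.3482 per 1000.
Difference = 185.5136 − 158.3482 = 27.1653.

27.2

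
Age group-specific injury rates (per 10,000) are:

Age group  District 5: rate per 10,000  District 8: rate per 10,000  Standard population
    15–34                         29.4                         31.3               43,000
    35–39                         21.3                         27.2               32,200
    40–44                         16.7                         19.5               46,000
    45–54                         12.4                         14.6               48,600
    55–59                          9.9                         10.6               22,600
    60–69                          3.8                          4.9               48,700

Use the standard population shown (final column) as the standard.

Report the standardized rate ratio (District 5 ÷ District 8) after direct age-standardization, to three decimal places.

Standard total = 241,100; weights = 0.1783, 0.1336, 0.1908, 0.2016, 0.0937, 0.2020.
District 5: 0.1783×29.4 + 0.1336×21.3 + 0.1908×16.7 + 0.2016×12.4 + 0.0937×9.9 + 0.2020×3.8 = 15.4695 per 10,000.
District 8: 0.1783×31.3 + 0.1336×27.2 + 0.1908×19.5 + 0.2016×14.6 + 0.0937×10.6 + 0.2020×4.9 = 17.8618 per 10,000.
Ratio = 15.4695 ÷ 17.8618 = 0.86606.

0.866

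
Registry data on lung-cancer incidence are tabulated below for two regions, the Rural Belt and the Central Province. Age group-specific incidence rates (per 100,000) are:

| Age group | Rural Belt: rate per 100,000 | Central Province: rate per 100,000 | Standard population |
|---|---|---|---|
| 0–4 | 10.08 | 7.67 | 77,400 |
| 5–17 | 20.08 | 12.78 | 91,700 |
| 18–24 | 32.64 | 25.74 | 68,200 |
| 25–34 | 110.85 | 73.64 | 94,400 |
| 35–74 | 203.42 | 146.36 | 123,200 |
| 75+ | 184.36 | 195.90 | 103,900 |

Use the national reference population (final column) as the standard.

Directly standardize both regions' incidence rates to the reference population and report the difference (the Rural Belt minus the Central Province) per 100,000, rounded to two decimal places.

Standard total = 558,800; weights = 0.1385, 0.1641, 0.1220, 0.1689, 0.2205, 0.1859.
The Rural Belt: 0.1385×10.08 + 0.1641×20.08 + 0.1220×32.64 + 0.1689×110.85 + 0.2205×203.42 + 0.1859×184.36 = 106.5286 per 100,000.
The Central Province: 0.1385×7.67 + 0.1641×12.78 + 0.1220×25.74 + 0.1689×73.64 + 0.2205×146.36 + 0.1859×195.90 = 87.4342 per 100,000.
Difference = 106.5286 − 87.4342 = 19.0944.

19.09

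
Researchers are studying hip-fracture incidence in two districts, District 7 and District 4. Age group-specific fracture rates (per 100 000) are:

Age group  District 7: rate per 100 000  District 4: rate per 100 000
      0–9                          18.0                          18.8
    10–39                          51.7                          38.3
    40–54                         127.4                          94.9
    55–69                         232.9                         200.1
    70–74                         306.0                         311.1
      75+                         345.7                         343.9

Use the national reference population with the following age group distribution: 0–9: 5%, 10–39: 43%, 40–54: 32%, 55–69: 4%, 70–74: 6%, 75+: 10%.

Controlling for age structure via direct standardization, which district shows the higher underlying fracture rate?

District 7

Standard weights: 0.05, 0.43, 0.32, 0.04, 0.06, 0.10.
District 7: 0.0500×18.0 + 0.4300×51.7 + 0.3200×127.4 + 0.0400×232.9 + 0.0600×306.0 + 0.1000×345.7 = 126.1450 per 100 000.
District 4: 0.0500×18.8 + 0.4300×38.3 + 0.3200×94.9 + 0.0400×200.1 + 0.0600×311.1 + 0.1000×343.9 = 108.8370 per 100 000.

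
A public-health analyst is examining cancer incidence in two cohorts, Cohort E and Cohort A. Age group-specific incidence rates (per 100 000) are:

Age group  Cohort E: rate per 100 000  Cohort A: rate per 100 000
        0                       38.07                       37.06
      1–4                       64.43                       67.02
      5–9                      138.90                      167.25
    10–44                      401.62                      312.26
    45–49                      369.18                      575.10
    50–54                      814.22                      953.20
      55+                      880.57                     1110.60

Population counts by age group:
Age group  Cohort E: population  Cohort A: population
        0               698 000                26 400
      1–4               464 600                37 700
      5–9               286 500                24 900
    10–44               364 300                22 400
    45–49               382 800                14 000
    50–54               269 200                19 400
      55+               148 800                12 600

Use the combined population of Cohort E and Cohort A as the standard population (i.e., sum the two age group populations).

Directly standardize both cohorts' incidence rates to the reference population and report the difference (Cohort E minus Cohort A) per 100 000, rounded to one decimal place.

-48.3

Combined standard total = 2 771 600; weights = 0.2614, 0.1812, 0.1124, 0.1395, 0.1432, 0.1041, 0.0582.
Cohort E: 0.2614×38.07 + 0.1812×64.43 + 0.1124×138.90 + 0.1395×401.62 + 0.1432×369.18 + 0.1041×814.22 + 0.0582×880.57 = 282.1834 per 100 000.
Cohort A: 0.2614×37.06 + 0.1812×67.02 + 0.1124×167.25 + 0.1395×312.26 + 0.1432×575.10 + 0.1041×953.20 + 0.0582×1110.60 = 330.4543 per 100 000.
Difference = 282.1834 − 330.4543 = -48.2709.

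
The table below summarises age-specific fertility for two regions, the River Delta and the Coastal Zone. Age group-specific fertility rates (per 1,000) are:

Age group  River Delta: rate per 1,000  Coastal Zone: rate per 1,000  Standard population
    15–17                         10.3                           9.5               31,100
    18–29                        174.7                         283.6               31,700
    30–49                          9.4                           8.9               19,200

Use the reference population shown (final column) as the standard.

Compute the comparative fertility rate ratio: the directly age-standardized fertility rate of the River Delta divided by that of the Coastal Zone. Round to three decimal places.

Standard total = 82,000; weights = 0.3793, 0.3866, 0.2341.
The River Delta: 0.3793×10.3 + 0.3866×174.7 + 0.2341×9.4 = 73.6439 per 1,000.
The Coastal Zone: 0.3793×9.5 + 0.3866×283.6 + 0.2341×8.9 = 115.3226 per 1,000.
Ratio = 73.6439 ÷ 115.3226 = 0.63859.

0.639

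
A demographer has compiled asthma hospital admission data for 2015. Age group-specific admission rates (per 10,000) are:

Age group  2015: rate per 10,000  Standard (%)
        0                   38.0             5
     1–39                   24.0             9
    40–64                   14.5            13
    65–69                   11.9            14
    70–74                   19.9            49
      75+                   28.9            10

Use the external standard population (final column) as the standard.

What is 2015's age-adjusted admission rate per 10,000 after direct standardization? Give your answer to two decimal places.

20.25

Standard weights: 0.05, 0.09, 0.13, 0.14, 0.49, 0.10.
Standardized rate: 0.0500×38.0 + 0.0900×24.0 + 0.1300×14.5 + 0.1400×11.9 + 0.4900×19.9 + 0.1000×28.9 = 20.2520 per 10,000.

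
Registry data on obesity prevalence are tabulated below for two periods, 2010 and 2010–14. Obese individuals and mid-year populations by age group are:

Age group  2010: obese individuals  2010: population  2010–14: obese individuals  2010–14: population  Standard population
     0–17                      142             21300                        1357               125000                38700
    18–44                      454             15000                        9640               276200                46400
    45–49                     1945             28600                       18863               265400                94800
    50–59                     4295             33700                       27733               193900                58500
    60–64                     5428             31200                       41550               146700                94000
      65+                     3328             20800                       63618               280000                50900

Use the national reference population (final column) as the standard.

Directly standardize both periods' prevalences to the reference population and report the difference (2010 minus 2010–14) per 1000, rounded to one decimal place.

-39.8

Age-specific rates per 1000 for 2010: 6.667, 30.267, 68.007, 127.448, 173.974, 160.000.
For 2010–14: 10.856, 34.902, 71.074, 143.027, 283.231, 227.207.
Standard total = 383300; weights = 0.1010, 0.1211, 0.2473, 0.1526, 0.2452, 0.1328.
2010: 0.1010×6.667 + 0.1211×30.267 + 0.2473×68.007 + 0.1526×127.448 + 0.2452×173.974 + 0.1328×160.000 = 104.5206 per 1000.
2010–14: 0.1010×10.856 + 0.1211×34.902 + 0.2473×71.074 + 0.1526×143.027 + 0.2452×283.231 + 0.1328×227.207 = 144.3597 per 1000.
Difference = 104.5206 − 144.3597 = -39.8391.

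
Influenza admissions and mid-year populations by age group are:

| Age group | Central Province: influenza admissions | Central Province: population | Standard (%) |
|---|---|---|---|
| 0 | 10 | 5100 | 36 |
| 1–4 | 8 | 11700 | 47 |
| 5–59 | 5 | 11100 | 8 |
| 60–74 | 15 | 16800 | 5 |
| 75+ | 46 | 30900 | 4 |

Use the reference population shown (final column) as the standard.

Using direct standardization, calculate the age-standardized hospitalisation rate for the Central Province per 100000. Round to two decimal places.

Age-specific rates per 100000 for the Central Province: 196.08, 68.38, 45.05, 89.29, 148.87.
Standard weights: 0.36, 0.47, 0.08, 0.05, 0.04.
Standardized rate: 0.3600×196.08 + 0.4700×68.38 + 0.0800×45.05 + 0.0500×89.29 + 0.0400×148.87 = 116.7476 per 100000.

116.75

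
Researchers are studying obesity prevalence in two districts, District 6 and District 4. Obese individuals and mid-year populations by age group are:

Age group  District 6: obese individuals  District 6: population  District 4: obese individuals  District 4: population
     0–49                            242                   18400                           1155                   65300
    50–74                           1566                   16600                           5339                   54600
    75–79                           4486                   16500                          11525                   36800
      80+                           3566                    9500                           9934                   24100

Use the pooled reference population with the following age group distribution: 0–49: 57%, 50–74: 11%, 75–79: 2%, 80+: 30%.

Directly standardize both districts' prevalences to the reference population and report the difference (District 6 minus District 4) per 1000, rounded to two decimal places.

Age-specific rates per 1000 for District 6: 13.152, 94.337, 271.879, 375.368.
For District 4: 17.688, 97.784, 313.179, 412.199.
Standard weights: 0.57, 0.11, 0.02, 0.30.
District 6: 0.5700×13.152 + 0.1100×94.337 + 0.0200×271.879 + 0.3000×375.368 = 135.9219 per 1000.
District 4: 0.5700×17.688 + 0.1100×97.784 + 0.0200×313.179 + 0.3000×412.199 = 150.7615 per 1000.
Difference = 135.9219 − 150.7615 = -14.8395.

-14.84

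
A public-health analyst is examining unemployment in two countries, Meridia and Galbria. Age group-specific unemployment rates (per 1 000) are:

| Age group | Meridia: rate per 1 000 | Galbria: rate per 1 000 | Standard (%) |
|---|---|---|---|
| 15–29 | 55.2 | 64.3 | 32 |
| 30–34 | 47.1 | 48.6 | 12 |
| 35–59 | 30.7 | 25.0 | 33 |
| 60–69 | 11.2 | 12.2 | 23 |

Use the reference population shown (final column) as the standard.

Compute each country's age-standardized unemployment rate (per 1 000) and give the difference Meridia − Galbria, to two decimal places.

Standard weights: 0.32, 0.12, 0.33, 0.23.
Meridia: 0.3200×55.2 + 0.1200×47.1 + 0.3300×30.7 + 0.2300×11.2 = 36.0230 per 1 000.
Galbria: 0.3200×64.3 + 0.1200×48.6 + 0.3300×25.0 + 0.2300×12.2 = 37.4640 per 1 000.
Difference = 36.0230 − 37.4640 = -1.4410.

-1.44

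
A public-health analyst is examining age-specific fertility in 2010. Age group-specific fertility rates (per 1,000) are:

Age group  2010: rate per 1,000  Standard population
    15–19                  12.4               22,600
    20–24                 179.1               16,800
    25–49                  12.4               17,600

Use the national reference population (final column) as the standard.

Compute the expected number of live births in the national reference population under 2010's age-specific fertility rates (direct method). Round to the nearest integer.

3507

Expected live births = Σ (standard pop × age-specific rate ÷ 1,000)
= 22,600×12.4/1,000 + 16,800×179.1/1,000 + 17,600×12.4/1,000
= 280.24 + 3008.88 + 218.24 = 3507.36.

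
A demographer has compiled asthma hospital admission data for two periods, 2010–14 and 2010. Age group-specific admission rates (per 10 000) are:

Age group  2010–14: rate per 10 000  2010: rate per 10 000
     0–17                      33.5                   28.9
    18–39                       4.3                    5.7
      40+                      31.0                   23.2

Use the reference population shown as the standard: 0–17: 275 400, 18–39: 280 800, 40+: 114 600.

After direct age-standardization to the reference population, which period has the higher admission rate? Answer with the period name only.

2010–14

Standard total = 670 800; weights = 0.4106, 0.4186, 0.1708.
2010–14: 0.4106×33.5 + 0.4186×4.3 + 0.1708×31.0 = 20.8496 per 10 000.
2010: 0.4106×28.9 + 0.4186×5.7 + 0.1708×23.2 = 18.2146 per 10 000.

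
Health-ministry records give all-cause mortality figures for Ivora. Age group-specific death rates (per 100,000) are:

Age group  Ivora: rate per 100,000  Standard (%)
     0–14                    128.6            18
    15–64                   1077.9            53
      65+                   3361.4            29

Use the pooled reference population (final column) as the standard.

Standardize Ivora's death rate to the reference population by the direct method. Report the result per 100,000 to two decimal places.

1569.24

Standard weights: 0.18, 0.53, 0.29.
Standardized rate: 0.1800×128.6 + 0.5300×1077.9 + 0.2900×3361.4 = 1569.2410 per 100,000.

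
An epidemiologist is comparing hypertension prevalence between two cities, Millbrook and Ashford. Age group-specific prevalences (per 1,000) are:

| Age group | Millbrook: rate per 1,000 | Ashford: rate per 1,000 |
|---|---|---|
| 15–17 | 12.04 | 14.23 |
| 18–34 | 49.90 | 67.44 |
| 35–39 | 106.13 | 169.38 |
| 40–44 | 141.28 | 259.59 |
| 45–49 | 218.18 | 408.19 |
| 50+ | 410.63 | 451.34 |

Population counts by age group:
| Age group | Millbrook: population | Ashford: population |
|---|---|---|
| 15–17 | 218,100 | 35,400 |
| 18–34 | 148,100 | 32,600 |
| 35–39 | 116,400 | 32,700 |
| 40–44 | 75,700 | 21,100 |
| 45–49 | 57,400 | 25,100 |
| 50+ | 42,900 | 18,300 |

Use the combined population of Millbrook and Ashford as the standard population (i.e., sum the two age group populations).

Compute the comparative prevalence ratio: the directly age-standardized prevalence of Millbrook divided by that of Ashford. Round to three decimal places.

0.664

Combined standard total = 823,800; weights = 0.3077, 0.2193, 0.1810, 0.1175, 0.1001, 0.0743.
Millbrook: 0.3077×12.04 + 0.2193×49.90 + 0.1810×106.13 + 0.1175×141.28 + 0.1001×218.18 + 0.0743×410.63 = 102.8154 per 1,000.
Ashford: 0.3077×14.23 + 0.2193×67.44 + 0.1810×169.38 + 0.1175×259.59 + 0.1001×408.19 + 0.0743×451.34 = 154.7393 per 1,000.
Ratio = 102.8154 ÷ 154.7393 = 0.66444.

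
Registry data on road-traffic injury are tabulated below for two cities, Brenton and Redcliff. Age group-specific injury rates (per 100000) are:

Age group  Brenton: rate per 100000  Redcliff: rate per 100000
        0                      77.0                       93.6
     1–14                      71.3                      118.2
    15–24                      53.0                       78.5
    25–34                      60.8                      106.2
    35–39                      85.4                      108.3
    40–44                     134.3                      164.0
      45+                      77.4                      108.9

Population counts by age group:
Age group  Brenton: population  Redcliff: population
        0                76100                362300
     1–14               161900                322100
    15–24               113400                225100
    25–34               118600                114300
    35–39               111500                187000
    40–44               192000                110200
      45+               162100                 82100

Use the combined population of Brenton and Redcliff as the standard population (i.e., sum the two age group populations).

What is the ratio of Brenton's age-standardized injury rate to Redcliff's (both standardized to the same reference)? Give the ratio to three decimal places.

Combined standard total = 2338700; weights = 0.1875, 0.2070, 0.1447, 0.0996, 0.1276, 0.1292, 0.1044.
Brenton: 0.1875×77.0 + 0.2070×71.3 + 0.1447×53.0 + 0.0996×60.8 + 0.1276×85.4 + 0.1292×134.3 + 0.1044×77.4 = 79.2514 per 100000.
Redcliff: 0.1875×93.6 + 0.2070×118.2 + 0.1447×78.5 + 0.0996×106.2 + 0.1276×108.3 + 0.1292×164.0 + 0.1044×108.9 = 110.3310 per 100000.
Ratio = 79.2514 ÷ 110.3310 = 0.71831.

0.718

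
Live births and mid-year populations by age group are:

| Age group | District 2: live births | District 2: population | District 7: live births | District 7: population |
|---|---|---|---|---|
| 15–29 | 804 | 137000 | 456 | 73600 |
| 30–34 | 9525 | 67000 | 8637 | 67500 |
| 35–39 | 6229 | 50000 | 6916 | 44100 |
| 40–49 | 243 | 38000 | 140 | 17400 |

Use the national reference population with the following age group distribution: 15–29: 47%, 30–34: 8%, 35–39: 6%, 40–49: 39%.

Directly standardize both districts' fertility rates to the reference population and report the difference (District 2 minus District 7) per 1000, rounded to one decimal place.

-1.6

Age-specific rates per 1000 for District 2: 5.869, 142.164, 124.580, 6.395.
For District 7: 6.196, 127.956, 156.825, 8.046.
Standard weights: 0.47, 0.08, 0.06, 0.39.
District 2: 0.4700×5.869 + 0.0800×142.164 + 0.0600×124.580 + 0.3900×6.395 = 24.1001 per 1000.
District 7: 0.4700×6.196 + 0.0800×127.956 + 0.0600×156.825 + 0.3900×8.046 = 25.6959 per 1000.
Difference = 24.1001 − 25.6959 = -1.5957.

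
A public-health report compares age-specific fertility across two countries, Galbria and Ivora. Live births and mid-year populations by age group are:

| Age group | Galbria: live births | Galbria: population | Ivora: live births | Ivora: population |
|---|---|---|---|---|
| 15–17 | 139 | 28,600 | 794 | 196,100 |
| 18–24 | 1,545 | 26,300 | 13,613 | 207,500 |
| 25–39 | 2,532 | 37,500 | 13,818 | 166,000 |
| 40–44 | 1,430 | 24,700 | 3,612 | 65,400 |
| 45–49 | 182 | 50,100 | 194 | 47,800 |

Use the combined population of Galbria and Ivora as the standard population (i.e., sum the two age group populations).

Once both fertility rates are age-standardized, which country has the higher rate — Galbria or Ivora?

Ivora

Age-specific rates per 1,000 for Galbria: 4.860, 58.745, 67.520, 57.895, 3.633.
For Ivora: 4.049, 65.605, 83.241, 55.229, 4.059.
Combined standard total = 850,000; weights = 0.2644, 0.2751, 0.2394, 0.1060, 0.1152.
Galbria: 0.2644×4.860 + 0.2751×58.745 + 0.2394×67.520 + 0.1060×57.895 + 0.1152×3.633 = 40.1635 per 1,000.
Ivora: 0.2644×4.049 + 0.2751×65.605 + 0.2394×83.241 + 0.1060×55.229 + 0.1152×4.059 = 45.3662 per 1,000.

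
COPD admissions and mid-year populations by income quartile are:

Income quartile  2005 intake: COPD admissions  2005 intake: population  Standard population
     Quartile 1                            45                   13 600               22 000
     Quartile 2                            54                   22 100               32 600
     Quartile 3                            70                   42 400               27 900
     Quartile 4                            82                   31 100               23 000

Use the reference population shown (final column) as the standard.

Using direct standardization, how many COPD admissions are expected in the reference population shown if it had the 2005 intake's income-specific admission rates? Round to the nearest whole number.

Income-specific rates per 10 000 for the 2005 intake: 33.09, 24.43, 16.51, 26.37.
Expected COPD admissions = Σ (standard pop × income-specific rate ÷ 10 000)
= 22 000×33.09/10 000 + 32 600×24.43/10 000 + 27 900×16.51/10 000 + 23 000×26.37/10 000
= 72.79 + 79.66 + 46.06 + 60.64 = 259.15.

259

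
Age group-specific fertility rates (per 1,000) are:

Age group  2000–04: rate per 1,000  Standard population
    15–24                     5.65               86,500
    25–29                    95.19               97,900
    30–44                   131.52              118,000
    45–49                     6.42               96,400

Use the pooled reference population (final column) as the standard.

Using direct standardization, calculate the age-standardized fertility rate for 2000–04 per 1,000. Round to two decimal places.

Standard total = 398,800; weights = 0.2169, 0.2455, 0.2959, 0.2417.
Standardized rate: 0.2169×5.65 + 0.2455×95.19 + 0.2959×131.52 + 0.2417×6.42 = 65.0604 per 1,000.

65.06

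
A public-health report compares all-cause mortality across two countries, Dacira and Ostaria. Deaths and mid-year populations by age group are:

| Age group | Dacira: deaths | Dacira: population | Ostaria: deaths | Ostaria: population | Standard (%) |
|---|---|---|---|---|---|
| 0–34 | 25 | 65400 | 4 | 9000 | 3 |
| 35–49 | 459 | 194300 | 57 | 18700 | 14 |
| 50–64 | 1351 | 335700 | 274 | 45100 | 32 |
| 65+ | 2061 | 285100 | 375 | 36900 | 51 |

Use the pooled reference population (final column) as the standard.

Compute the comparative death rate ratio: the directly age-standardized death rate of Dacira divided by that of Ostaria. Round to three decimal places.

Age-specific rates per 1000 for Dacira: 0.382, 2.362, 4.024, 7.229.
For Ostaria: 0.444, 3.048, 6.075, 10.163.
Standard weights: 0.03, 0.14, 0.32, 0.51.
Dacira: 0.0300×0.382 + 0.1400×2.362 + 0.3200×4.024 + 0.5100×7.229 = 5.3168 per 1000.
Ostaria: 0.0300×0.444 + 0.1400×3.048 + 0.3200×6.075 + 0.5100×10.163 = 7.5671 per 1000.
Ratio = 5.3168 ÷ 7.5671 = 0.70262.

0.703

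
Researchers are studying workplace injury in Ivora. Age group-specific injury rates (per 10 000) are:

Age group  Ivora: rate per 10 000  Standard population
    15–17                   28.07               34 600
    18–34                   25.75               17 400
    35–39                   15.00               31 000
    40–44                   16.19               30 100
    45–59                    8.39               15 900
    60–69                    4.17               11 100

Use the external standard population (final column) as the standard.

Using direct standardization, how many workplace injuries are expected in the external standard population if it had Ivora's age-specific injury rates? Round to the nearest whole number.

255

Expected workplace injuries = Σ (standard pop × age-specific rate ÷ 10 000)
= 34 600×28.07/10 000 + 17 400×25.75/10 000 + 31 000×15.00/10 000 + 30 100×16.19/10 000 + 15 900×8.39/10 000 + 11 100×4.17/10 000
= 97.12 + 44.80 + 46.50 + 48.73 + 13.34 + 4.63 = 255.13.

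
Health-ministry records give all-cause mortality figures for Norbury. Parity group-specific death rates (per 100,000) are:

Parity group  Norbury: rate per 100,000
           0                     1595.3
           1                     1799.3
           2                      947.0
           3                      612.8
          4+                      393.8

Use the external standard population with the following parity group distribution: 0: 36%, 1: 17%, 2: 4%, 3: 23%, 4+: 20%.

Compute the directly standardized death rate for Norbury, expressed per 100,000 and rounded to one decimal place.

Standard weights: 0.36, 0.17, 0.04, 0.23, 0.20.
Standardized rate: 0.3600×1595.3 + 0.1700×1799.3 + 0.0400×947.0 + 0.2300×612.8 + 0.2000×393.8 = 1137.7730 per 100,000.

1137.8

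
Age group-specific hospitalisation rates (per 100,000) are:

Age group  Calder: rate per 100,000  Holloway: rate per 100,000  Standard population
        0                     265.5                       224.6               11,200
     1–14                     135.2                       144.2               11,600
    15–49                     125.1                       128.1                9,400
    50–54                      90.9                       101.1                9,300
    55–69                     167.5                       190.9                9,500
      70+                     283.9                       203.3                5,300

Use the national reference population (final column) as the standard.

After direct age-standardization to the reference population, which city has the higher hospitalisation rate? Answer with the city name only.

Standard total = 56,300; weights = 0.1989, 0.2060, 0.1670, 0.1652, 0.1687, 0.0941.
Calder: 0.1989×265.5 + 0.2060×135.2 + 0.1670×125.1 + 0.1652×90.9 + 0.1687×167.5 + 0.0941×283.9 = 171.5657 per 100,000.
Holloway: 0.1989×224.6 + 0.2060×144.2 + 0.1670×128.1 + 0.1652×101.1 + 0.1687×190.9 + 0.0941×203.3 = 163.8304 per 100,000.

Calder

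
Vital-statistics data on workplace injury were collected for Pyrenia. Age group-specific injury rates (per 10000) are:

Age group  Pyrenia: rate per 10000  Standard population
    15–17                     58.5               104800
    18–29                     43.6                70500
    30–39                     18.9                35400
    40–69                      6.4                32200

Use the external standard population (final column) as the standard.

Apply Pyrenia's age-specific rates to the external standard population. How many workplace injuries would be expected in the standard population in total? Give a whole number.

1008

Expected workplace injuries = Σ (standard pop × age-specific rate ÷ 10000)
= 104800×58.5/10000 + 70500×43.6/10000 + 35400×18.9/10000 + 32200×6.4/10000
= 613.08 + 307.38 + 66.91 + 20.61 = 1007.97.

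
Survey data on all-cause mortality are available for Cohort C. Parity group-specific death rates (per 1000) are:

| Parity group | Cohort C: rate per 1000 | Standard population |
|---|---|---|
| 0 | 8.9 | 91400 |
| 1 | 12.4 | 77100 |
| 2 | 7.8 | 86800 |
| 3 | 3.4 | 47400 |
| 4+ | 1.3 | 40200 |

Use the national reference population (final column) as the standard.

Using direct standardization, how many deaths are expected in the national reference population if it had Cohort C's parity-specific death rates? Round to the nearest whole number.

Expected deaths = Σ (standard pop × parity-specific rate ÷ 1000)
= 91400×8.9/1000 + 77100×12.4/1000 + 86800×7.8/1000 + 47400×3.4/1000 + 40200×1.3/1000
= 813.46 + 956.04 + 677.04 + 161.16 + 52.26 = 2659.96.

2660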